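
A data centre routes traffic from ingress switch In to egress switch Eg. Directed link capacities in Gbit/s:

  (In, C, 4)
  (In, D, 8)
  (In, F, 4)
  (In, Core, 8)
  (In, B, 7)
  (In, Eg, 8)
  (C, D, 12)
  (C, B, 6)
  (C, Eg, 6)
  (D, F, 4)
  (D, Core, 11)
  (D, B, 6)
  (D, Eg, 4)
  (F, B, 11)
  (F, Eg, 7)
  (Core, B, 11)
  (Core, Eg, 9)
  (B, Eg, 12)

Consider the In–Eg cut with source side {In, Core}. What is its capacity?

51

Edges leaving {In, Core}: In→C (4), In→D (8), In→F (4), In→B (7), In→Eg (8), Core→B (11), Core→Eg (9).
Cut capacity = 4 + 8 + 4 + 7 + 8 + 11 + 9 = 51.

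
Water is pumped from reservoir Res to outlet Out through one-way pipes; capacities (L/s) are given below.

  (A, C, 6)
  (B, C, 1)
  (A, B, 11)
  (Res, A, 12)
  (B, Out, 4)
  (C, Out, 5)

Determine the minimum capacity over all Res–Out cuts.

Augment Res→A→B→Out: bottleneck 4, flow now 4.
Augment Res→A→C→Out: bottleneck 5, flow now 9.
No augmenting path remains; maximum flow = 9.
By max-flow min-cut, the minimum cut capacity equals the max flow.
In the residual graph, reachable from Res: {Res, A, B, C}.
Min-cut edges: B→Out (4), C→Out (5); capacity 4 + 5 = 9.

9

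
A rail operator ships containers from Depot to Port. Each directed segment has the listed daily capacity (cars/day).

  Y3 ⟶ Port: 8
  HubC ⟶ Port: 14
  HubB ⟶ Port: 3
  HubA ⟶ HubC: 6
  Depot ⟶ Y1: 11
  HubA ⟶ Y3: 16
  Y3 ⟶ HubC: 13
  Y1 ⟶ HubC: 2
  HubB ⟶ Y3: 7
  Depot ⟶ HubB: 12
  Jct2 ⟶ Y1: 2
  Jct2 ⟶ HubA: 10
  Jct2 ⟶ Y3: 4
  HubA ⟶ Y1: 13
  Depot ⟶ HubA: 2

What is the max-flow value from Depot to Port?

Augment Depot→HubB→Port: bottleneck 3, flow now 3.
Augment Depot→HubB→Y3→Port: bottleneck 7, flow now 10.
Augment Depot→HubA→Y3→Port: bottleneck 1, flow now 11.
Augment Depot→HubA→HubC→Port: bottleneck 1, flow now 12.
Augment Depot→Y1→HubC→Port: bottleneck 2, flow now 14.
No augmenting path remains; maximum flow = 14.
In the residual graph, reachable from Depot: {Depot, HubB, Y1}.
Min-cut edges: Depot→HubA (2), HubB→Y3 (7), HubB→Port (3), Y1→HubC (2); capacity 2 + 7 + 3 + 2 = 14.
This cut is saturated, so no flow can exceed 14.

14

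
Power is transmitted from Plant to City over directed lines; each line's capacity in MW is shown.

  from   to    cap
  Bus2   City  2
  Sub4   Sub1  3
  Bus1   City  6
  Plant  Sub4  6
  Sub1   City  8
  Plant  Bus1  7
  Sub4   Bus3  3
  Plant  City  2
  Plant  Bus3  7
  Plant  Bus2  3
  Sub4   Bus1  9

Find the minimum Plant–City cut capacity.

Augment Plant→City: bottleneck 2, flow now 2.
Augment Plant→Bus1→City: bottleneck 6, flow now 8.
Augment Plant→Bus2→City: bottleneck 2, flow now 10.
Augment Plant→Sub4→Sub1→City: bottleneck 3, flow now 13.
No augmenting path remains; maximum flow = 13.
By max-flow min-cut, the minimum cut capacity equals the max flow.
In the residual graph, reachable from Plant: {Plant, Sub4, Bus3, Bus1, Bus2}.
Min-cut edges: Plant→City (2), Sub4→Sub1 (3), Bus1→City (6), Bus2→City (2); capacity 2 + 3 + 6 + 2 = 13.

13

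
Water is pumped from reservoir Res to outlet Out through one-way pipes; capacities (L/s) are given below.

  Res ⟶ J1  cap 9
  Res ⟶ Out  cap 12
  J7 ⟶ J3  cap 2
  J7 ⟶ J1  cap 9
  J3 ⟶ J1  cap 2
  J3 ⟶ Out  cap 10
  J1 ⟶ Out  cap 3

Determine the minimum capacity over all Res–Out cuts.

Augment Res→Out: bottleneck 12, flow now 12.
Augment Res→J1→Out: bottleneck 3, flow now 15.
No augmenting path remains; maximum flow = 15.
By max-flow min-cut, the minimum cut capacity equals the max flow.
In the residual graph, reachable from Res: {Res, J1}.
Min-cut edges: Res→Out (12), J1→Out (3); capacity 12 + 3 = 15.

15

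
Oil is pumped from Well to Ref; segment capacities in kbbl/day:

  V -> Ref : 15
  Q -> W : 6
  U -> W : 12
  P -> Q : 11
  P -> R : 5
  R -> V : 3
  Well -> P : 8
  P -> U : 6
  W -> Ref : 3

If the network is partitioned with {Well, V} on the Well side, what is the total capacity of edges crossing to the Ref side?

23

Edges leaving {Well, V}: Well→P (8), V→Ref (15).
Cut capacity = 8 + 15 = 23.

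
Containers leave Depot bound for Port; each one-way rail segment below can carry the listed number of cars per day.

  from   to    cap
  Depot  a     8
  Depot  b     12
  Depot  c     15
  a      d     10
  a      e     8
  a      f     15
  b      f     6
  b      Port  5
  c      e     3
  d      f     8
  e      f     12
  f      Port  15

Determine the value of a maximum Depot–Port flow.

Augment Depot→b→Port: bottleneck 5, flow now 5.
Augment Depot→a→f→Port: bottleneck 8, flow now 13.
Augment Depot→b→f→Port: bottleneck 6, flow now 19.
Augment Depot→c→e→f→Port: bottleneck 1, flow now 20.
No augmenting path remains; maximum flow = 20.
In the residual graph, reachable from Depot: {Depot, a, b, c, d, e, f}.
Min-cut edges: b→Port (5), f→Port (15); capacity 5 + 15 = 20.
This cut is saturated, so no flow can exceed 20.

20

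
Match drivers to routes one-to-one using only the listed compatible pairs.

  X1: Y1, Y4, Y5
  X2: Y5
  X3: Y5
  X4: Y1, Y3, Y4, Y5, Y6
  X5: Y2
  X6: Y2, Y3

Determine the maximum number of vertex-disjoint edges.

5

Unit-capacity flow: source→left, listed edges, right→sink; max matching = max flow.
Augmenting path X1→Y1 (+1); matched 1.
Augmenting path X2→Y5 (+1); matched 2.
Augmenting path X4→Y3 (+1); matched 3.
Augmenting path X5→Y2 (+1); matched 4.
Augmenting path X6→Y3→X4→Y4 (+1); matched 5.
No augmenting path remains; maximum matching = 5.
König certificate: {X1, X4, X5, X6, Y5} is a vertex cover of size 5 (every listed pair touches it), so no matching can be larger.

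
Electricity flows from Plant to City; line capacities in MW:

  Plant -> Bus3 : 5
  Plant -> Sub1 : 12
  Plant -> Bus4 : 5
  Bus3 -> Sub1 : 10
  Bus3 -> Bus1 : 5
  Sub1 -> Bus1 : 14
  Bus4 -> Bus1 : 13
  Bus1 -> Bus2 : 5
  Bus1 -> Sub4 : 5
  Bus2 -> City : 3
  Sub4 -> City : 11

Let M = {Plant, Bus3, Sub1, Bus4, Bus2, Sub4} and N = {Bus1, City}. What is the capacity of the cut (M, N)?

46

Edges leaving {Plant, Bus3, Sub1, Bus4, Bus2, Sub4}: Bus3→Bus1 (5), Sub1→Bus1 (14), Bus4→Bus1 (13), Bus2→City (3), Sub4→City (11).
Cut capacity = 5 + 14 + 13 + 3 + 11 = 46.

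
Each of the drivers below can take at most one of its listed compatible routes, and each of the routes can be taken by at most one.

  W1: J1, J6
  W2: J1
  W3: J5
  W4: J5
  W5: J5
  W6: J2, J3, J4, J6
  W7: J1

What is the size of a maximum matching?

Unit-capacity flow: source→left, listed edges, right→sink; max matching = max flow.
Augmenting path W1→J1 (+1); matched 1.
Augmenting path W3→J5 (+1); matched 2.
Augmenting path W6→J2 (+1); matched 3.
Augmenting path W2→J1→W1→J6 (+1); matched 4.
No augmenting path remains; maximum matching = 4.
König certificate: {W1, W6, J1, J5} is a vertex cover of size 4 (every listed pair touches it), so no matching can be larger.

4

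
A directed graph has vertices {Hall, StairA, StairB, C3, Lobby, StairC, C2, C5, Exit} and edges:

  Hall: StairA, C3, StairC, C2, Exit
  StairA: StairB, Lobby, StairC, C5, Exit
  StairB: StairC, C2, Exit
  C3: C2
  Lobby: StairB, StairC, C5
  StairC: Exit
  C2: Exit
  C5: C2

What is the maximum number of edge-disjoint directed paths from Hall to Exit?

4

Assign every edge capacity 1; by Menger, the answer equals the max flow.
Path Hall→Exit (+1); total 1.
Path Hall→StairA→Exit (+1); total 2.
Path Hall→StairC→Exit (+1); total 3.
Path Hall→C2→Exit (+1); total 4.
No residual Hall→Exit path; max flow = 4.
Certifying cut of size 4: {C2→Exit, Hall→Exit, Hall→StairA, Hall→StairC}.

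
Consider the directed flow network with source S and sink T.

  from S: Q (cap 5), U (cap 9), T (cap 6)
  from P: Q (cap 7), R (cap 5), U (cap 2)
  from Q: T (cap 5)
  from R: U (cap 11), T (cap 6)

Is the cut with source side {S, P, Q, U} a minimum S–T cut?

No — its capacity is 16, but the minimum cut has capacity 11.

Given cut capacity: 6 + 5 + 5 = 16.
Augment S→T: bottleneck 6, flow now 6.
Augment S→Q→T: bottleneck 5, flow now 11.
No augmenting path remains; maximum flow = 11.
In the residual graph, reachable from S: {S, U}.
Min-cut edges: S→Q (5), S→T (6); capacity 5 + 6 = 11.
Cut capacity 16 exceeds the max flow 11, so it is not minimum.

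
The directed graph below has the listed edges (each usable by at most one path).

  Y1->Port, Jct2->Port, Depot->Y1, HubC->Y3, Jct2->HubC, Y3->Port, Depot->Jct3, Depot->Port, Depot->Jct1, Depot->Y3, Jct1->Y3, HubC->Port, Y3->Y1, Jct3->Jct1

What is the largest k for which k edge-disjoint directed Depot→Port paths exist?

Assign every edge capacity 1; by Menger, the answer equals the max flow.
Path Depot→Port (+1); total 1.
Path Depot→Y3→Port (+1); total 2.
Path Depot→Y1→Port (+1); total 3.
No residual Depot→Port path; max flow = 3.
Certifying cut of size 3: {Depot→Port, Y1→Port, Y3→Port}.

3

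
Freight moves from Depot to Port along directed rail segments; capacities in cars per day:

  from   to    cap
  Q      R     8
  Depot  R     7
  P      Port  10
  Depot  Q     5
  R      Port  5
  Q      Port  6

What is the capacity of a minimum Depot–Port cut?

10

Augment Depot→Q→Port: bottleneck 5, flow now 5.
Augment Depot→R→Port: bottleneck 5, flow now 10.
No augmenting path remains; maximum flow = 10.
By max-flow min-cut, the minimum cut capacity equals the max flow.
In the residual graph, reachable from Depot: {Depot, R}.
Min-cut edges: Depot→Q (5), R→Port (5); capacity 5 + 5 = 10.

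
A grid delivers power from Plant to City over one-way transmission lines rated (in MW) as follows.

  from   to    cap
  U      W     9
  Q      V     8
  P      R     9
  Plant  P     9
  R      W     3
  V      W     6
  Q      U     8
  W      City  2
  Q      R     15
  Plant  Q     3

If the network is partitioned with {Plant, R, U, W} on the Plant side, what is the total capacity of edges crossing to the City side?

14

Edges leaving {Plant, R, U, W}: Plant→P (9), Plant→Q (3), W→City (2).
Cut capacity = 9 + 3 + 2 = 14.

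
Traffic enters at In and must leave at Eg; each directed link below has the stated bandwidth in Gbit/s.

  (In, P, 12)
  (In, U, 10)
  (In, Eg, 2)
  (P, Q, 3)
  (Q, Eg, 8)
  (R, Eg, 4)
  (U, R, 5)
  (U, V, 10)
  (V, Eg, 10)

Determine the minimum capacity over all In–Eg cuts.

Augment In→Eg: bottleneck 2, flow now 2.
Augment In→P→Q→Eg: bottleneck 3, flow now 5.
Augment In→U→R→Eg: bottleneck 4, flow now 9.
Augment In→U→V→Eg: bottleneck 6, flow now 15.
No augmenting path remains; maximum flow = 15.
By max-flow min-cut, the minimum cut capacity equals the max flow.
In the residual graph, reachable from In: {In, P}.
Min-cut edges: In→U (10), In→Eg (2), P→Q (3); capacity 10 + 2 + 3 = 15.

15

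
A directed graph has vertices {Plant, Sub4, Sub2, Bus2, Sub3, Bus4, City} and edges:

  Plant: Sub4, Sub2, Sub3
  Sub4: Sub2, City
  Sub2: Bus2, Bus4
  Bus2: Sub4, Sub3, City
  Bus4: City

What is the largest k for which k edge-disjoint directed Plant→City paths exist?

2

Assign every edge capacity 1; by Menger, the answer equals the max flow.
Path Plant→Sub4→City (+1); total 1.
Path Plant→Sub2→Bus2→City (+1); total 2.
No residual Plant→City path; max flow = 2.
Certifying cut of size 2: {Plant→Sub2, Plant→Sub4}.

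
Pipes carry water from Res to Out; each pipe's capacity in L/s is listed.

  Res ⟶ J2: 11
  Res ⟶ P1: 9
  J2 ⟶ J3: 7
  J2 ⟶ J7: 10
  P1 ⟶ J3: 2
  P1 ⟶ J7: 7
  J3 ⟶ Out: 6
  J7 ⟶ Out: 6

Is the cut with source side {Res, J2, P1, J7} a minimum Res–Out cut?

Given cut capacity: 7 + 2 + 6 = 15.
Augment Res→J2→J3→Out: bottleneck 6, flow now 6.
Augment Res→J2→J7→Out: bottleneck 5, flow now 11.
Augment Res→P1→J7→Out: bottleneck 1, flow now 12.
No augmenting path remains; maximum flow = 12.
In the residual graph, reachable from Res: {Res, J2, P1, J3, J7}.
Min-cut edges: J3→Out (6), J7→Out (6); capacity 6 + 6 = 12.
Cut capacity 15 exceeds the max flow 12, so it is not minimum.

No — its capacity is 15, but the minimum cut has capacity 12.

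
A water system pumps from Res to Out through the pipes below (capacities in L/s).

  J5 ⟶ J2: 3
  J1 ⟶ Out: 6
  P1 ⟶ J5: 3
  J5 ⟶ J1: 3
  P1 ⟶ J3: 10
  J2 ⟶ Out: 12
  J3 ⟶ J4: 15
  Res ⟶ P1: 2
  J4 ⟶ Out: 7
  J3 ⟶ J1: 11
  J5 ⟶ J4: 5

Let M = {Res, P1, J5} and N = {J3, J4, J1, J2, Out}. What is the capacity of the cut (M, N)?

21

Edges leaving {Res, P1, J5}: P1→J3 (10), J5→J4 (5), J5→J1 (3), J5→J2 (3).
Cut capacity = 10 + 5 + 3 + 3 = 21.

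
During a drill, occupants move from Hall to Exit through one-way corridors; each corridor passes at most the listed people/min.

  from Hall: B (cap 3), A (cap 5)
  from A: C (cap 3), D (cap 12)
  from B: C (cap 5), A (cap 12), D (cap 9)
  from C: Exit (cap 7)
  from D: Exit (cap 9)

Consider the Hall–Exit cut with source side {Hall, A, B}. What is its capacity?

Edges leaving {Hall, A, B}: A→C (3), A→D (12), B→C (5), B→D (9).
Cut capacity = 3 + 12 + 5 + 9 = 29.

29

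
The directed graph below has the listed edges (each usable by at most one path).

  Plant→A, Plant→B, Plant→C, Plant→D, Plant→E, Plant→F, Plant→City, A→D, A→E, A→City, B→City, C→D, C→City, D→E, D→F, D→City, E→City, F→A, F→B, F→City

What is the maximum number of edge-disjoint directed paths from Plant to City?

7

Assign every edge capacity 1; by Menger, the answer equals the max flow.
Path Plant→City (+1); total 1.
Path Plant→A→City (+1); total 2.
Path Plant→B→City (+1); total 3.
Path Plant→C→City (+1); total 4.
Path Plant→D→City (+1); total 5.
Path Plant→E→City (+1); total 6.
Path Plant→F→City (+1); total 7.
No residual Plant→City path; max flow = 7.
Certifying cut of size 7: {Plant→A, Plant→B, Plant→C, Plant→City, Plant→D, Plant→E, Plant→F}.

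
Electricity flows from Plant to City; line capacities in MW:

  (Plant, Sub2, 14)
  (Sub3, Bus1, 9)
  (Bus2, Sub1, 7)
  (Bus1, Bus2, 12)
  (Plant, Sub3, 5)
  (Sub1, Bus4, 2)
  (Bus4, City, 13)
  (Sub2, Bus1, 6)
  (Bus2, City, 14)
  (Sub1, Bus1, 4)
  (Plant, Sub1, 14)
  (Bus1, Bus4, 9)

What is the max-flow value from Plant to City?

17

Augment Plant→Sub1→Bus4→City: bottleneck 2, flow now 2.
Augment Plant→Sub3→Bus1→Bus2→City: bottleneck 5, flow now 7.
Augment Plant→Sub2→Bus1→Bus2→City: bottleneck 6, flow now 13.
Augment Plant→Sub1→Bus1→Bus2→City: bottleneck 1, flow now 14.
Augment Plant→Sub1→Bus1→Bus4→City: bottleneck 3, flow now 17.
No augmenting path remains; maximum flow = 17.
In the residual graph, reachable from Plant: {Plant, Sub2, Sub1}.
Min-cut edges: Plant→Sub3 (5), Sub2→Bus1 (6), Sub1→Bus1 (4), Sub1→Bus4 (2); capacity 5 + 6 + 4 + 2 = 17.
This cut is saturated, so no flow can exceed 17.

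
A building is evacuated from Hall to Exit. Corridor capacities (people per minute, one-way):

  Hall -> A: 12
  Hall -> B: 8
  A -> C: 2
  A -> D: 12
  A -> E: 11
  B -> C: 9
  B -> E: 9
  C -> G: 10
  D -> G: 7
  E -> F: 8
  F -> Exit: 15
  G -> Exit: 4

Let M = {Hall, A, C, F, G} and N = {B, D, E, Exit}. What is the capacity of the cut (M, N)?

Edges leaving {Hall, A, C, F, G}: Hall→B (8), A→D (12), A→E (11), F→Exit (15), G→Exit (4).
Cut capacity = 8 + 12 + 11 + 15 + 4 = 50.

50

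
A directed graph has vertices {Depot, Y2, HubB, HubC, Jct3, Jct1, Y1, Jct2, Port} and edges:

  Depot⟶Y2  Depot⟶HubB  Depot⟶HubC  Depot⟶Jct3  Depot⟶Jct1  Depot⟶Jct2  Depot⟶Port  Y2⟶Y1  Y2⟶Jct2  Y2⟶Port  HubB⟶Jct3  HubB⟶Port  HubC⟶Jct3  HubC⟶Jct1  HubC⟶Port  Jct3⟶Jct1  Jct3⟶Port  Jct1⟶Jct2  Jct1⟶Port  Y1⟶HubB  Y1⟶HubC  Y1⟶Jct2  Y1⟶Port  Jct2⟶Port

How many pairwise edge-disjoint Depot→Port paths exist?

Assign every edge capacity 1; by Menger, the answer equals the max flow.
Path Depot→Port (+1); total 1.
Path Depot→Y2→Port (+1); total 2.
Path Depot→HubB→Port (+1); total 3.
Path Depot→HubC→Port (+1); total 4.
Path Depot→Jct3→Port (+1); total 5.
Path Depot→Jct1→Port (+1); total 6.
Path Depot→Jct2→Port (+1); total 7.
No residual Depot→Port path; max flow = 7.
Certifying cut of size 7: {Depot→HubB, Depot→HubC, Depot→Jct1, Depot→Jct2, Depot→Jct3, Depot→Port, Depot→Y2}.

7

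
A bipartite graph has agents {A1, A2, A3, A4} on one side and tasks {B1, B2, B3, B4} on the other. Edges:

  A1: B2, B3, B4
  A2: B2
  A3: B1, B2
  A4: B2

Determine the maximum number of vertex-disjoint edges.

3

Unit-capacity flow: source→left, listed edges, right→sink; max matching = max flow.
Augmenting path A1→B2 (+1); matched 1.
Augmenting path A3→B1 (+1); matched 2.
Augmenting path A2→B2→A1→B3 (+1); matched 3.
No augmenting path remains; maximum matching = 3.
König certificate: {A1, A3, B2} is a vertex cover of size 3 (every listed pair touches it), so no matching can be larger.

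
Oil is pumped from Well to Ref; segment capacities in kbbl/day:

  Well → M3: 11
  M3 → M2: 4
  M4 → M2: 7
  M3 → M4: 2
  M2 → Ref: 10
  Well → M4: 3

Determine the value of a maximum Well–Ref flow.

9

Augment Well→M3→M2→Ref: bottleneck 4, flow now 4.
Augment Well→M4→M2→Ref: bottleneck 3, flow now 7.
Augment Well→M3→M4→M2→Ref: bottleneck 2, flow now 9.
No augmenting path remains; maximum flow = 9.
In the residual graph, reachable from Well: {Well, M3}.
Min-cut edges: Well→M4 (3), M3→M4 (2), M3→M2 (4); capacity 3 + 2 + 4 = 9.
This cut is saturated, so no flow can exceed 9.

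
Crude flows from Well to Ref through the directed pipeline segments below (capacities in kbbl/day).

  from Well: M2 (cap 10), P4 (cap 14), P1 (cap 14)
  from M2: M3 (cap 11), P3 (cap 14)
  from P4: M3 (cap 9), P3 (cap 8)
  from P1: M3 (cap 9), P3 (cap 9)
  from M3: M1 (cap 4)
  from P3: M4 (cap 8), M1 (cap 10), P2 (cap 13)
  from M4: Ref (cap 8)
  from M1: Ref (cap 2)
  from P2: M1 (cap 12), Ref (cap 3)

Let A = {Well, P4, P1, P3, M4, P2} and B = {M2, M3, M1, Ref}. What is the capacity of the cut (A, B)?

61

Edges leaving {Well, P4, P1, P3, M4, P2}: Well→M2 (10), P4→M3 (9), P1→M3 (9), P3→M1 (10), M4→Ref (8), P2→M1 (12), P2→Ref (3).
Cut capacity = 10 + 9 + 9 + 10 + 8 + 12 + 3 = 61.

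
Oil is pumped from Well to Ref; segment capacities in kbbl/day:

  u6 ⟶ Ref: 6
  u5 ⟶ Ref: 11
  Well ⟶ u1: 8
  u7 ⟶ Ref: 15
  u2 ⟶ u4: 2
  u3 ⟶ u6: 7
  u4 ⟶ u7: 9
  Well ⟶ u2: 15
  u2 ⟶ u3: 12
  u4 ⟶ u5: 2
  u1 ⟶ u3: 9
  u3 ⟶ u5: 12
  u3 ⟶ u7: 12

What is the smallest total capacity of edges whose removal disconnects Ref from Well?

Augment Well→u1→u3→u5→Ref: bottleneck 8, flow now 8.
Augment Well→u2→u3→u5→Ref: bottleneck 3, flow now 11.
Augment Well→u2→u3→u6→Ref: bottleneck 6, flow now 17.
Augment Well→u2→u3→u7→Ref: bottleneck 3, flow now 20.
Augment Well→u2→u4→u7→Ref: bottleneck 2, flow now 22.
No augmenting path remains; maximum flow = 22.
By max-flow min-cut, the minimum cut capacity equals the max flow.
In the residual graph, reachable from Well: {Well, u2}.
Min-cut edges: Well→u1 (8), u2→u3 (12), u2→u4 (2); capacity 8 + 12 + 2 = 22.

22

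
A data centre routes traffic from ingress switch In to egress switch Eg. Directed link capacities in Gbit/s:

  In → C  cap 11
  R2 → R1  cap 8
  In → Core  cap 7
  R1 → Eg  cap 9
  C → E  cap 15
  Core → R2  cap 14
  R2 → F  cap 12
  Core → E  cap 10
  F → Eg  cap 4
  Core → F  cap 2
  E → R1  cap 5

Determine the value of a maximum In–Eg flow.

12

Augment In→Core→F→Eg: bottleneck 2, flow now 2.
Augment In→Core→R2→R1→Eg: bottleneck 5, flow now 7.
Augment In→C→E→R1→Eg: bottleneck 4, flow now 11.
Augment In→C→E→R1→R2→F→Eg: bottleneck 1, flow now 12. (uses reverse residual edge)
No augmenting path remains; maximum flow = 12.
In the residual graph, reachable from In: {In, C, E}.
Min-cut edges: In→Core (7), E→R1 (5); capacity 7 + 5 = 12.
This cut is saturated, so no flow can exceed 12.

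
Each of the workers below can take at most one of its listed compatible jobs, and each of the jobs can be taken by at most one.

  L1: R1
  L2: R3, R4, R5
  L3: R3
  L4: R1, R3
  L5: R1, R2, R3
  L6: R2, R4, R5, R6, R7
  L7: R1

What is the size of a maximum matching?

5

Unit-capacity flow: source→left, listed edges, right→sink; max matching = max flow.
Augmenting path L1→R1 (+1); matched 1.
Augmenting path L2→R3 (+1); matched 2.
Augmenting path L5→R2 (+1); matched 3.
Augmenting path L6→R4 (+1); matched 4.
Augmenting path L3→R3→L2→R5 (+1); matched 5.
No augmenting path remains; maximum matching = 5.
König certificate: {L2, L5, L6, R1, R3} is a vertex cover of size 5 (every listed pair touches it), so no matching can be larger.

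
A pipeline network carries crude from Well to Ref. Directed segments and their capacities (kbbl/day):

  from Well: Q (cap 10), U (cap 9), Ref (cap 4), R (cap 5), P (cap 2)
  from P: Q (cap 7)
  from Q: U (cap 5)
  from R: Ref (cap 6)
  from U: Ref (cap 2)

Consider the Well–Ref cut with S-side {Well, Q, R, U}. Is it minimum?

No — its capacity is 14, but the minimum cut has capacity 11.

Given cut capacity: 2 + 4 + 6 + 2 = 14.
Augment Well→Ref: bottleneck 4, flow now 4.
Augment Well→R→Ref: bottleneck 5, flow now 9.
Augment Well→U→Ref: bottleneck 2, flow now 11.
No augmenting path remains; maximum flow = 11.
In the residual graph, reachable from Well: {Well, P, Q, U}.
Min-cut edges: Well→R (5), Well→Ref (4), U→Ref (2); capacity 5 + 4 + 2 = 11.
Cut capacity 14 exceeds the max flow 11, so it is not minimum.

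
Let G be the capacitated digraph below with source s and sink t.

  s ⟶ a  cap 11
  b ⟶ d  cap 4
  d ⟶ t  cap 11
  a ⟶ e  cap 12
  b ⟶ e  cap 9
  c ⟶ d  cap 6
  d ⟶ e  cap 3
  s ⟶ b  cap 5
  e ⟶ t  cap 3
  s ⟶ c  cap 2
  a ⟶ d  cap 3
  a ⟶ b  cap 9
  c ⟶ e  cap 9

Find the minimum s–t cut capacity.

12

Augment s→a→d→t: bottleneck 3, flow now 3.
Augment s→a→e→t: bottleneck 3, flow now 6.
Augment s→b→d→t: bottleneck 4, flow now 10.
Augment s→c→d→t: bottleneck 2, flow now 12.
No augmenting path remains; maximum flow = 12.
By max-flow min-cut, the minimum cut capacity equals the max flow.
In the residual graph, reachable from s: {s, a, b, e}.
Min-cut edges: s→c (2), a→d (3), b→d (4), e→t (3); capacity 2 + 3 + 4 + 3 = 12.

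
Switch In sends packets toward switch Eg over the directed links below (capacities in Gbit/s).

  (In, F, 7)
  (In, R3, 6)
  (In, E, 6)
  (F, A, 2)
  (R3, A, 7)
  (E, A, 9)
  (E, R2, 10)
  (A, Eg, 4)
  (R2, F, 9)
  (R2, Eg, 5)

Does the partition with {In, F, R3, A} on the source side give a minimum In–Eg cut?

Given cut capacity: 6 + 4 = 10.
Augment In→F→A→Eg: bottleneck 2, flow now 2.
Augment In→R3→A→Eg: bottleneck 2, flow now 4.
Augment In→E→R2→Eg: bottleneck 5, flow now 9.
No augmenting path remains; maximum flow = 9.
In the residual graph, reachable from In: {In, F, R3, E, A, R2}.
Min-cut edges: A→Eg (4), R2→Eg (5); capacity 4 + 5 = 9.
Cut capacity 10 exceeds the max flow 9, so it is not minimum.

No — its capacity is 10, but the minimum cut has capacity 9.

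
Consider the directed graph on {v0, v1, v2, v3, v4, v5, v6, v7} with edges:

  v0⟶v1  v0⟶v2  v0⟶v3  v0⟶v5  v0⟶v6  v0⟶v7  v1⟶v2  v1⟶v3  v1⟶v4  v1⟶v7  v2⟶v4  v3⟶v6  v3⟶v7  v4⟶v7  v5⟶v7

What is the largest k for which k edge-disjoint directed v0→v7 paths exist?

5

Assign every edge capacity 1; by Menger, the answer equals the max flow.
Path v0→v7 (+1); total 1.
Path v0→v1→v7 (+1); total 2.
Path v0→v3→v7 (+1); total 3.
Path v0→v5→v7 (+1); total 4.
Path v0→v2→v4→v7 (+1); total 5.
No residual v0→v7 path; max flow = 5.
Certifying cut of size 5: {v0→v1, v0→v2, v0→v3, v0→v5, v0→v7}.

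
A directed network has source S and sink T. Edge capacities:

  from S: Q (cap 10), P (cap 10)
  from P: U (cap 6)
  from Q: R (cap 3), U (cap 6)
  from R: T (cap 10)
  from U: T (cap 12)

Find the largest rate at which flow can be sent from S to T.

15

Augment S→P→U→T: bottleneck 6, flow now 6.
Augment S→Q→R→T: bottleneck 3, flow now 9.
Augment S→Q→U→T: bottleneck 6, flow now 15.
No augmenting path remains; maximum flow = 15.
In the residual graph, reachable from S: {S, P, Q}.
Min-cut edges: P→U (6), Q→R (3), Q→U (6); capacity 6 + 3 + 6 = 15.
This cut is saturated, so no flow can exceed 15.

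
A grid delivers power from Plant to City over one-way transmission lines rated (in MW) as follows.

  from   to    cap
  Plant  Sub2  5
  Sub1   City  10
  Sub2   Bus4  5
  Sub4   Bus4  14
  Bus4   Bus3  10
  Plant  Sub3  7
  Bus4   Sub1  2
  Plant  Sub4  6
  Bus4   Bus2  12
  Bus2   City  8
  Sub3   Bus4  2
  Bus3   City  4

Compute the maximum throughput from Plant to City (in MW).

Augment Plant→Sub2→Bus4→Sub1→City: bottleneck 2, flow now 2.
Augment Plant→Sub2→Bus4→Bus2→City: bottleneck 3, flow now 5.
Augment Plant→Sub4→Bus4→Bus2→City: bottleneck 5, flow now 10.
Augment Plant→Sub4→Bus4→Bus3→City: bottleneck 1, flow now 11.
Augment Plant→Sub3→Bus4→Bus3→City: bottleneck 2, flow now 13.
No augmenting path remains; maximum flow = 13.
In the residual graph, reachable from Plant: {Plant, Sub3}.
Min-cut edges: Plant→Sub2 (5), Plant→Sub4 (6), Sub3→Bus4 (2); capacity 5 + 6 + 2 = 13.
This cut is saturated, so no flow can exceed 13.

13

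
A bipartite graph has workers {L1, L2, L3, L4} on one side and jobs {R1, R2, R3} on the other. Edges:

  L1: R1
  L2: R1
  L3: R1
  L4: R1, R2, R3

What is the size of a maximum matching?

2

Unit-capacity flow: source→left, listed edges, right→sink; max matching = max flow.
Augmenting path L1→R1 (+1); matched 1.
Augmenting path L4→R2 (+1); matched 2.
No augmenting path remains; maximum matching = 2.
König certificate: {L4, R1} is a vertex cover of size 2 (every listed pair touches it), so no matching can be larger.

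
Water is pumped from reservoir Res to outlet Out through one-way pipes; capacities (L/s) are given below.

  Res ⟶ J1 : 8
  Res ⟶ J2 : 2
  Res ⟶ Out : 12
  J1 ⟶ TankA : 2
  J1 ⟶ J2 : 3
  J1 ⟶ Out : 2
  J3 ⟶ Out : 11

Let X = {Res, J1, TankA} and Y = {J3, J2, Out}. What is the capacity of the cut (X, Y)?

19

Edges leaving {Res, J1, TankA}: Res→J2 (2), Res→Out (12), J1→J2 (3), J1→Out (2).
Cut capacity = 2 + 12 + 3 + 2 = 19.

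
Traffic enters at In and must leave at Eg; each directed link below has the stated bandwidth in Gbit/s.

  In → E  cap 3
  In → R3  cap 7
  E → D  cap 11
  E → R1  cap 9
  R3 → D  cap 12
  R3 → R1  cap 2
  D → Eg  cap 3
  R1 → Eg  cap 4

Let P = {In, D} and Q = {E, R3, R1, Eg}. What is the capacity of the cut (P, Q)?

13

Edges leaving {In, D}: In→E (3), In→R3 (7), D→Eg (3).
Cut capacity = 3 + 7 + 3 = 13.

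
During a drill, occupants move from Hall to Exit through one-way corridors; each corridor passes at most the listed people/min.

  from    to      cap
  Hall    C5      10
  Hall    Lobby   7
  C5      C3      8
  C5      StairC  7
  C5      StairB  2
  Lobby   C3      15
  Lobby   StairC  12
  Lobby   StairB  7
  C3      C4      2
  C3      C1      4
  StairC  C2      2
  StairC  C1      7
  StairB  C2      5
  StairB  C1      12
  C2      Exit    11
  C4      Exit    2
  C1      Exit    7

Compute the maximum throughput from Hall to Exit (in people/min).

16

Augment Hall→C5→C3→C4→Exit: bottleneck 2, flow now 2.
Augment Hall→C5→C3→C1→Exit: bottleneck 4, flow now 6.
Augment Hall→C5→StairC→C2→Exit: bottleneck 2, flow now 8.
Augment Hall→C5→StairC→C1→Exit: bottleneck 2, flow now 10.
Augment Hall→Lobby→StairC→C1→Exit: bottleneck 1, flow now 11.
Augment Hall→Lobby→StairB→C2→Exit: bottleneck 5, flow now 16.
No augmenting path remains; maximum flow = 16.
In the residual graph, reachable from Hall: {Hall, C5, Lobby, C3, StairC, StairB, C1}.
Min-cut edges: C3→C4 (2), StairC→C2 (2), StairB→C2 (5), C1→Exit (7); capacity 2 + 2 + 5 + 7 = 16.
This cut is saturated, so no flow can exceed 16.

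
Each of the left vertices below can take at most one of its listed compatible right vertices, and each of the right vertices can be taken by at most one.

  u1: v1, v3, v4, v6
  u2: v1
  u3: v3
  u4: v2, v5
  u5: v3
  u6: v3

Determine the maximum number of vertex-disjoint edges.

Unit-capacity flow: source→left, listed edges, right→sink; max matching = max flow.
Augmenting path u1→v1 (+1); matched 1.
Augmenting path u3→v3 (+1); matched 2.
Augmenting path u4→v2 (+1); matched 3.
Augmenting path u2→v1→u1→v4 (+1); matched 4.
No augmenting path remains; maximum matching = 4.
König certificate: {u1, u2, u4, v3} is a vertex cover of size 4 (every listed pair touches it), so no matching can be larger.

4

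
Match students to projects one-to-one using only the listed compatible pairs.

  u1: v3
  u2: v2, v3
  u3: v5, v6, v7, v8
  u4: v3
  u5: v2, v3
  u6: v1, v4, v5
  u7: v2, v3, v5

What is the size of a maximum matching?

5

Unit-capacity flow: source→left, listed edges, right→sink; max matching = max flow.
Augmenting path u1→v3 (+1); matched 1.
Augmenting path u2→v2 (+1); matched 2.
Augmenting path u3→v5 (+1); matched 3.
Augmenting path u6→v1 (+1); matched 4.
Augmenting path u7→v5→u3→v6 (+1); matched 5.
No augmenting path remains; maximum matching = 5.
König certificate: {u3, u6, u7, v2, v3} is a vertex cover of size 5 (every listed pair touches it), so no matching can be larger.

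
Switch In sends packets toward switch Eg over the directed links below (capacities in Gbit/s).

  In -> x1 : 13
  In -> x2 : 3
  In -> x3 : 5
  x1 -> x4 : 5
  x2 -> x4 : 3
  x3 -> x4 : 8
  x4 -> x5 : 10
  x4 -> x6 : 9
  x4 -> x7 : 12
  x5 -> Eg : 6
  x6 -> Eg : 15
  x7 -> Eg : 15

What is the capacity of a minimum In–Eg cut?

13

Augment In→x1→x4→x5→Eg: bottleneck 5, flow now 5.
Augment In→x2→x4→x5→Eg: bottleneck 1, flow now 6.
Augment In→x2→x4→x6→Eg: bottleneck 2, flow now 8.
Augment In→x3→x4→x6→Eg: bottleneck 5, flow now 13.
No augmenting path remains; maximum flow = 13.
By max-flow min-cut, the minimum cut capacity equals the max flow.
In the residual graph, reachable from In: {In, x1}.
Min-cut edges: In→x2 (3), In→x3 (5), x1→x4 (5); capacity 3 + 5 + 5 = 13.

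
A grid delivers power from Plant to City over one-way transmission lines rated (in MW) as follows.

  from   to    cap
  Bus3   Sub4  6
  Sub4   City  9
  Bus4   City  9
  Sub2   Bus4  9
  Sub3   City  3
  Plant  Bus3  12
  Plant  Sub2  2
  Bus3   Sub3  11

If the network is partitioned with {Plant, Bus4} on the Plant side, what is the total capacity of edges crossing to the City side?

Edges leaving {Plant, Bus4}: Plant→Bus3 (12), Plant→Sub2 (2), Bus4→City (9).
Cut capacity = 12 + 2 + 9 = 23.

23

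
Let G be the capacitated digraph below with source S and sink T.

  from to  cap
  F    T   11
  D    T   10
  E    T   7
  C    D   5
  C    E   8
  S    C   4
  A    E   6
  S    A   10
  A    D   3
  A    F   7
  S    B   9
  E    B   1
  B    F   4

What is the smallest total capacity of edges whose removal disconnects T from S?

18

Augment S→A→D→T: bottleneck 3, flow now 3.
Augment S→A→E→T: bottleneck 6, flow now 9.
Augment S→A→F→T: bottleneck 1, flow now 10.
Augment S→B→F→T: bottleneck 4, flow now 14.
Augment S→C→D→T: bottleneck 4, flow now 18.
No augmenting path remains; maximum flow = 18.
By max-flow min-cut, the minimum cut capacity equals the max flow.
In the residual graph, reachable from S: {S, B}.
Min-cut edges: S→A (10), S→C (4), B→F (4); capacity 10 + 4 + 4 = 18.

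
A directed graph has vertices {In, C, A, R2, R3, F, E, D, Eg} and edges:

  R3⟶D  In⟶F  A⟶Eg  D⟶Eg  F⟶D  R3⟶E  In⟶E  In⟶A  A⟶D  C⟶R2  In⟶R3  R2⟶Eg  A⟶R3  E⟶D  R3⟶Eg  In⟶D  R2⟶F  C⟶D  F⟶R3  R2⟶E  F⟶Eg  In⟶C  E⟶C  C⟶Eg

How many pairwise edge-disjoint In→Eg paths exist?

6

Assign every edge capacity 1; by Menger, the answer equals the max flow.
Path In→C→Eg (+1); total 1.
Path In→A→Eg (+1); total 2.
Path In→R3→Eg (+1); total 3.
Path In→F→Eg (+1); total 4.
Path In→D→Eg (+1); total 5.
Path In→E→C→R2→Eg (+1); total 6.
No residual In→Eg path; max flow = 6.
Certifying cut of size 6: {In→A, In→C, In→D, In→E, In→F, In→R3}.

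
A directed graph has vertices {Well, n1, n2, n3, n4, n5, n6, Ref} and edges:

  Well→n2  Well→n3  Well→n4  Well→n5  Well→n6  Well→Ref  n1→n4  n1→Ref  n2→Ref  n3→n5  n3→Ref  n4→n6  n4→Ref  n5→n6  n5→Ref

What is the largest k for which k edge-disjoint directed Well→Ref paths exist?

Assign every edge capacity 1; by Menger, the answer equals the max flow.
Path Well→Ref (+1); total 1.
Path Well→n2→Ref (+1); total 2.
Path Well→n3→Ref (+1); total 3.
Path Well→n4→Ref (+1); total 4.
Path Well→n5→Ref (+1); total 5.
No residual Well→Ref path; max flow = 5.
Certifying cut of size 5: {Well→Ref, Well→n2, Well→n3, Well→n4, Well→n5}.

5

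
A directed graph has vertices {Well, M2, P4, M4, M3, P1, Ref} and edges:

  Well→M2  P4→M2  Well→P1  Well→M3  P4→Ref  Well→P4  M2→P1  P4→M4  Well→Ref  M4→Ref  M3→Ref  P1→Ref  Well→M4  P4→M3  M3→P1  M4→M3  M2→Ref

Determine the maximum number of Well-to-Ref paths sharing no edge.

Assign every edge capacity 1; by Menger, the answer equals the max flow.
Path Well→Ref (+1); total 1.
Path Well→M2→Ref (+1); total 2.
Path Well→P4→Ref (+1); total 3.
Path Well→M4→Ref (+1); total 4.
Path Well→M3→Ref (+1); total 5.
Path Well→P1→Ref (+1); total 6.
No residual Well→Ref path; max flow = 6.
Certifying cut of size 6: {Well→M2, Well→M3, Well→M4, Well→P1, Well→P4, Well→Ref}.

6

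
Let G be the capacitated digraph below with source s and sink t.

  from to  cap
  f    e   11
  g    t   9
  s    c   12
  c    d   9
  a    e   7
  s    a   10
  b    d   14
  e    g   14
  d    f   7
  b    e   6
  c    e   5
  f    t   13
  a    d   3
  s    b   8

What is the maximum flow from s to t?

Augment s→a→d→f→t: bottleneck 3, flow now 3.
Augment s→a→e→g→t: bottleneck 7, flow now 10.
Augment s→b→d→f→t: bottleneck 4, flow now 14.
Augment s→b→e→g→t: bottleneck 2, flow now 16.
No augmenting path remains; maximum flow = 16.
In the residual graph, reachable from s: {s, a, b, c, d, e, g}.
Min-cut edges: d→f (7), g→t (9); capacity 7 + 9 = 16.
This cut is saturated, so no flow can exceed 16.

16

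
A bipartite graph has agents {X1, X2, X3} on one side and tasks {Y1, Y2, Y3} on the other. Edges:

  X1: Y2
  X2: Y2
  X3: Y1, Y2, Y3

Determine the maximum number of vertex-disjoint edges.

2

Unit-capacity flow: source→left, listed edges, right→sink; max matching = max flow.
Augmenting path X1→Y2 (+1); matched 1.
Augmenting path X3→Y1 (+1); matched 2.
No augmenting path remains; maximum matching = 2.
König certificate: {X3, Y2} is a vertex cover of size 2 (every listed pair touches it), so no matching can be larger.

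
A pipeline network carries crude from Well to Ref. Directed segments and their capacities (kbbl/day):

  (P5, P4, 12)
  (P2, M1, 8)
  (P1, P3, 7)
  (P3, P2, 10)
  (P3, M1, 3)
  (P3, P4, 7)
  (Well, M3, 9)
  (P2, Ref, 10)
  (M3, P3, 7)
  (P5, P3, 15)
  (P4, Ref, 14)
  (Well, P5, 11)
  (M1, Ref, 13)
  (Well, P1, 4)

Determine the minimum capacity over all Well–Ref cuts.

Augment Well→P5→P4→Ref: bottleneck 11, flow now 11.
Augment Well→P1→P3→P4→Ref: bottleneck 3, flow now 14.
Augment Well→P1→P3→M1→Ref: bottleneck 1, flow now 15.
Augment Well→M3→P3→M1→Ref: bottleneck 2, flow now 17.
Augment Well→M3→P3→P2→Ref: bottleneck 5, flow now 22.
No augmenting path remains; maximum flow = 22.
By max-flow min-cut, the minimum cut capacity equals the max flow.
In the residual graph, reachable from Well: {Well, M3}.
Min-cut edges: Well→P1 (4), Well→P5 (11), M3→P3 (7); capacity 4 + 11 + 7 = 22.

22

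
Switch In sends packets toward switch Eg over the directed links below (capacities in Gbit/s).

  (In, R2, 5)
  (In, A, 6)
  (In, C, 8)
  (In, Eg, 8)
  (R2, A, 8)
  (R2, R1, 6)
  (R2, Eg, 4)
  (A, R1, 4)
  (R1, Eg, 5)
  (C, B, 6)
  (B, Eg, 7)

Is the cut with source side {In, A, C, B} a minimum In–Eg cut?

No — its capacity is 24, but the minimum cut has capacity 23.

Given cut capacity: 5 + 8 + 4 + 7 = 24.
Augment In→Eg: bottleneck 8, flow now 8.
Augment In→R2→Eg: bottleneck 4, flow now 12.
Augment In→R2→R1→Eg: bottleneck 1, flow now 13.
Augment In→A→R1→Eg: bottleneck 4, flow now 17.
Augment In→C→B→Eg: bottleneck 6, flow now 23.
No augmenting path remains; maximum flow = 23.
In the residual graph, reachable from In: {In, A, C}.
Min-cut edges: In→R2 (5), In→Eg (8), A→R1 (4), C→B (6); capacity 5 + 8 + 4 + 6 = 23.
Cut capacity 24 exceeds the max flow 23, so it is not minimum.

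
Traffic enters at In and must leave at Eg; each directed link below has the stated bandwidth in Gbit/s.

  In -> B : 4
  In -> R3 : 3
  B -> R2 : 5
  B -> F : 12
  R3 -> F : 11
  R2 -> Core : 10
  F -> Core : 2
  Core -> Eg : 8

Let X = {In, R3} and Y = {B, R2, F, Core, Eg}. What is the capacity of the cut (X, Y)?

15

Edges leaving {In, R3}: In→B (4), R3→F (11).
Cut capacity = 4 + 11 = 15.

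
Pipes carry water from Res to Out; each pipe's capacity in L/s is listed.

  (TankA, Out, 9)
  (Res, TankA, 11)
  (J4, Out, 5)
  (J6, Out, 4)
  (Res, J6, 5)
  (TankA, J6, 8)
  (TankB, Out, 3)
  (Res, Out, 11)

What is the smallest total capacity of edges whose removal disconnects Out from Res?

Augment Res→Out: bottleneck 11, flow now 11.
Augment Res→TankA→Out: bottleneck 9, flow now 20.
Augment Res→J6→Out: bottleneck 4, flow now 24.
No augmenting path remains; maximum flow = 24.
By max-flow min-cut, the minimum cut capacity equals the max flow.
In the residual graph, reachable from Res: {Res, TankA, J6}.
Min-cut edges: Res→Out (11), TankA→Out (9), J6→Out (4); capacity 11 + 9 + 4 = 24.

24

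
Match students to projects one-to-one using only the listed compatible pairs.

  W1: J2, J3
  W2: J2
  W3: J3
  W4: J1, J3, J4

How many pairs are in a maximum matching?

Unit-capacity flow: source→left, listed edges, right→sink; max matching = max flow.
Augmenting path W1→J2 (+1); matched 1.
Augmenting path W3→J3 (+1); matched 2.
Augmenting path W4→J1 (+1); matched 3.
No augmenting path remains; maximum matching = 3.
König certificate: {W4, J2, J3} is a vertex cover of size 3 (every listed pair touches it), so no matching can be larger.

3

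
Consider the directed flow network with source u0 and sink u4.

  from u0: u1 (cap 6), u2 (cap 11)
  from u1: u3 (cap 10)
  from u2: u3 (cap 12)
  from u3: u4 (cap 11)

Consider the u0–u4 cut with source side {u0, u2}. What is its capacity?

Edges leaving {u0, u2}: u0→u1 (6), u2→u3 (12).
Cut capacity = 6 + 12 = 18.

18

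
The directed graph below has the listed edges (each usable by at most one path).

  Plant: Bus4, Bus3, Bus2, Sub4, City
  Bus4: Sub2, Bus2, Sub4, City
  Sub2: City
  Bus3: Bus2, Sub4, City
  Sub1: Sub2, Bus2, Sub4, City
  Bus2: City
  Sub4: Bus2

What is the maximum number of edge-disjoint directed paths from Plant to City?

4

Assign every edge capacity 1; by Menger, the answer equals the max flow.
Path Plant→City (+1); total 1.
Path Plant→Bus4→City (+1); total 2.
Path Plant→Bus3→City (+1); total 3.
Path Plant→Bus2→City (+1); total 4.
No residual Plant→City path; max flow = 4.
Certifying cut of size 4: {Bus2→City, Plant→Bus3, Plant→Bus4, Plant→City}.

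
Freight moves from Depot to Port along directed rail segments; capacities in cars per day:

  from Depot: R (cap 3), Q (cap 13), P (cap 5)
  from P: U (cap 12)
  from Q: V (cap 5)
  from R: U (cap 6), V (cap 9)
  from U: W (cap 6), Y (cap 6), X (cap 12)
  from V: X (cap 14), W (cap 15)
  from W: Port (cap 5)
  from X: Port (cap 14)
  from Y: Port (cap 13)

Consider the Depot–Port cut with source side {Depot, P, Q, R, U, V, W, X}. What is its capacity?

25

Edges leaving {Depot, P, Q, R, U, V, W, X}: U→Y (6), W→Port (5), X→Port (14).
Cut capacity = 6 + 5 + 14 = 25.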